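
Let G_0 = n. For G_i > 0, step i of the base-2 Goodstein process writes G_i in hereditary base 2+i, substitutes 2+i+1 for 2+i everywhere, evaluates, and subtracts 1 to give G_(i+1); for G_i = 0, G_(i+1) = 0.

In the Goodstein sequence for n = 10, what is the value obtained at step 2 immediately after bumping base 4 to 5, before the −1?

15626

(0) 10|_2 = 2^(2 + 1) + 2 ↦ 3^(3 + 1) + 3|_3 = 84 ⇒ 83
(1) 83|_3 = 3^(3 + 1) + 2 ↦ 4^(4 + 1) + 2|_4 = 1026 ⇒ 1025
(2) 1025|_4 = 4^(4 + 1) + 1 ↦ 5^(5 + 1) + 1|_5 = 15626 ⇒ 15625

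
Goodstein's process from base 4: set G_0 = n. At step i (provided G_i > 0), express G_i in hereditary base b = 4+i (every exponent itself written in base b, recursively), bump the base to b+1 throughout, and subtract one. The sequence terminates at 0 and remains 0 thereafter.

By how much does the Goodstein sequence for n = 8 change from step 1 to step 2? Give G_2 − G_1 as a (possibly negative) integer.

0

i=0: 8 = 2·4 (b=4); 4→5: 2·5 = 10; 10−1 = 9
i=1: 9 = 5 + 4 (b=5); 5→6: 6 + 4 = 10; 10−1 = 9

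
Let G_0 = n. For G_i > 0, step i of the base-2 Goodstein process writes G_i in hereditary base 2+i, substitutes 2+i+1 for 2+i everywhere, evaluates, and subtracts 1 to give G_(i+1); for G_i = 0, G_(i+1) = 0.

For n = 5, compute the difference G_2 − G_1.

228

G_0 = 5. HB_2(5) = 2^2 + 1. Bump = 28. G_1 = 27.
G_1 = 27. HB_3(27) = 3^3. Bump = 256. G_2 = 255.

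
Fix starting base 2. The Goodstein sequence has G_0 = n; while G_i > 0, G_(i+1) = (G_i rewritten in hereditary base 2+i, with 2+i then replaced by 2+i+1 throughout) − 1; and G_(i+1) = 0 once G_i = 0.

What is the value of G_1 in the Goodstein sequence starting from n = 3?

G_0 = 3. HB_2(3) = 2 + 1. Bump = 4. G_1 = 3.
G_1 = 3. HB_3(3) = 3. Bump = 4. G_2 = 3.

3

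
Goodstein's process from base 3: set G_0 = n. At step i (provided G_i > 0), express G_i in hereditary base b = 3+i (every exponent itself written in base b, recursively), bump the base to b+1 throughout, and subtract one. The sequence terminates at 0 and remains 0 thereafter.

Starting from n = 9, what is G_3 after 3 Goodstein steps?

(0) 9|_3 = 3^2 ↦ 4^2|_4 = 16 ⇒ 15
(1) 15|_4 = 3·4 + 3 ↦ 3·5 + 3|_5 = 18 ⇒ 17
(2) 17|_5 = 3·5 + 2 ↦ 3·6 + 2|_6 = 20 ⇒ 19
(3) 19|_6 = 3·6 + 1 ↦ 3·7 + 1|_7 = 22 ⇒ 21

19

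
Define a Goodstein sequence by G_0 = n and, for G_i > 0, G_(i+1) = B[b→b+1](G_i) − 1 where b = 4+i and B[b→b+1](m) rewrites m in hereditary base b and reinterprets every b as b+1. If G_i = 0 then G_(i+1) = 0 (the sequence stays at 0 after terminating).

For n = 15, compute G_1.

(0) 15|_4 = 3·4 + 3 ↦ 3·5 + 3|_5 = 18 ⇒ 17
(1) 17|_5 = 3·5 + 2 ↦ 3·6 + 2|_6 = 20 ⇒ 19

17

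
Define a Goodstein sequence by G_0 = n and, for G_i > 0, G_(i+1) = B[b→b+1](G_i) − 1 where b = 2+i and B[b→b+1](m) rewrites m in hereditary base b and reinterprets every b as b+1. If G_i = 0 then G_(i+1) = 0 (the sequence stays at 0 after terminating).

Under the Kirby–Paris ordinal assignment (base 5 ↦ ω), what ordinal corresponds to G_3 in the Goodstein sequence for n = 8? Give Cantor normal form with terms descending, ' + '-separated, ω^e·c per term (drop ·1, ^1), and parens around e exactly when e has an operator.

8 —HB2→ 2^(2 + 1) —bump→ 3^(3 + 1) = 81 —(−1)→ 80
80 —HB3→ 2·3^3 + 2·3^2 + 2·3 + 2 —bump→ 2·4^4 + 2·4^2 + 2·4 + 2 = 554 —(−1)→ 553
553 —HB4→ 2·4^4 + 2·4^2 + 2·4 + 1 —bump→ 2·5^5 + 2·5^2 + 2·5 + 1 = 6311 —(−1)→ 6310
6310 —HB5→ 2·5^5 + 2·5^2 + 2·5 —bump→ 2·6^6 + 2·6^2 + 2·6 = 93396 —(−1)→ 93395

ω^ω·2 + ω^2·2 + ω·2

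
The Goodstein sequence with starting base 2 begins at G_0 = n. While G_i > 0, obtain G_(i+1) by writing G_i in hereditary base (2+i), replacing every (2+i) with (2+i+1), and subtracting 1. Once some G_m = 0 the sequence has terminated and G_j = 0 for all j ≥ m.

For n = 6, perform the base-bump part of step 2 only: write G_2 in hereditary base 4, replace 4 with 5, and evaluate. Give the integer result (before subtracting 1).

3126

G_0 = 6. HB_2(6) = 2^2 + 2. Bump = 30. G_1 = 29.
G_1 = 29. HB_3(29) = 3^3 + 2. Bump = 258. G_2 = 257.
G_2 = 257. HB_4(257) = 4^4 + 1. Bump = 3126. G_3 = 3125.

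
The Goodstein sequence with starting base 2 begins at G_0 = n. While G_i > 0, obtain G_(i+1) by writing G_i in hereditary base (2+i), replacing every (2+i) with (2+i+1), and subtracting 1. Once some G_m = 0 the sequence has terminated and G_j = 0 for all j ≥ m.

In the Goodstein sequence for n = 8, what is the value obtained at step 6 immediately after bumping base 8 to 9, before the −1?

774841152

i=0: 8 = 2^(2 + 1) (b=2); 2→3: 3^(3 + 1) = 81; 81−1 = 80
i=1: 80 = 2·3^3 + 2·3^2 + 2·3 + 2 (b=3); 3→4: 2·4^4 + 2·4^2 + 2·4 + 2 = 554; 554−1 = 553
i=2: 553 = 2·4^4 + 2·4^2 + 2·4 + 1 (b=4); 4→5: 2·5^5 + 2·5^2 + 2·5 + 1 = 6311; 6311−1 = 6310
i=3: 6310 = 2·5^5 + 2·5^2 + 2·5 (b=5); 5→6: 2·6^6 + 2·6^2 + 2·6 = 93396; 93396−1 = 93395
i=4: 93395 = 2·6^6 + 2·6^2 + 6 + 5 (b=6); 6→7: 2·7^7 + 2·7^2 + 7 + 5 = 1647196; 1647196−1 = 1647195
i=5: 1647195 = 2·7^7 + 2·7^2 + 7 + 4 (b=7); 7→8: 2·8^8 + 2·8^2 + 8 + 4 = 33554572; 33554572−1 = 33554571
i=6: 33554571 = 2·8^8 + 2·8^2 + 8 + 3 (b=8); 8→9: 2·9^9 + 2·9^2 + 9 + 3 = 774841152; 774841152−1 = 774841151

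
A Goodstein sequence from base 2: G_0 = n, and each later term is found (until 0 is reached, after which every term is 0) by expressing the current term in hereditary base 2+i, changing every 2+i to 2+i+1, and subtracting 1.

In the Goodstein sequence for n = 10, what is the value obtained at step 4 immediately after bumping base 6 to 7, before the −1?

4215755

10 —HB2→ 2^(2 + 1) + 2 —bump→ 3^(3 + 1) + 3 = 84 —(−1)→ 83
83 —HB3→ 3^(3 + 1) + 2 —bump→ 4^(4 + 1) + 2 = 1026 —(−1)→ 1025
1025 —HB4→ 4^(4 + 1) + 1 —bump→ 5^(5 + 1) + 1 = 15626 —(−1)→ 15625
15625 —HB5→ 5^(5 + 1) —bump→ 6^(6 + 1) = 279936 —(−1)→ 279935
279935 —HB6→ 5·6^6 + 5·6^5 + 5·6^4 + 5·6^3 + 5·6^2 + 5·6 + 5 —bump→ 5·7^7 + 5·7^5 + 5·7^4 + 5·7^3 + 5·7^2 + 5·7 + 5 = 4215755 —(−1)→ 4215754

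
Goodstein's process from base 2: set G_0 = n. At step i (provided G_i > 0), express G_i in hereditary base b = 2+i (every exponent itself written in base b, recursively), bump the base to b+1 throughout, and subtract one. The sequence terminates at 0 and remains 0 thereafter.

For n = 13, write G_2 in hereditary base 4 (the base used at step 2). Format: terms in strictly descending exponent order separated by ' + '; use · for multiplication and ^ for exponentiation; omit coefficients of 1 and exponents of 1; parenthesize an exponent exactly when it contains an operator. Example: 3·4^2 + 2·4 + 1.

i=0: 13 = 2^(2 + 1) + 2^2 + 1 (b=2); 2→3: 3^(3 + 1) + 3^3 + 1 = 109; 109−1 = 108
i=1: 108 = 3^(3 + 1) + 3^3 (b=3); 3→4: 4^(4 + 1) + 4^4 = 1280; 1280−1 = 1279
i=2: 1279 = 4^(4 + 1) + 3·4^3 + 3·4^2 + 3·4 + 3 (b=4); 4→5: 5^(5 + 1) + 3·5^3 + 3·5^2 + 3·5 + 3 = 16093; 16093−1 = 16092

4^(4 + 1) + 3·4^3 + 3·4^2 + 3·4 + 3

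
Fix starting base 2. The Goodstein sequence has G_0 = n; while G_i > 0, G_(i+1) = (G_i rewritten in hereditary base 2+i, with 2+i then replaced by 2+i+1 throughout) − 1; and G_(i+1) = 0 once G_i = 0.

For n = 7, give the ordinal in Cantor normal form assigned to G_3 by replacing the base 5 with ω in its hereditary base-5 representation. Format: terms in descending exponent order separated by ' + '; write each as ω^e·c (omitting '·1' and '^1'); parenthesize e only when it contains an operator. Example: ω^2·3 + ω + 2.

(0) 7|_2 = 2^2 + 2 + 1 ↦ 3^3 + 3 + 1|_3 = 31 ⇒ 30
(1) 30|_3 = 3^3 + 3 ↦ 4^4 + 4|_4 = 260 ⇒ 259
(2) 259|_4 = 4^4 + 3 ↦ 5^5 + 3|_5 = 3128 ⇒ 3127
(3) 3127|_5 = 5^5 + 2 ↦ 6^6 + 2|_6 = 46658 ⇒ 46657

ω^ω + 2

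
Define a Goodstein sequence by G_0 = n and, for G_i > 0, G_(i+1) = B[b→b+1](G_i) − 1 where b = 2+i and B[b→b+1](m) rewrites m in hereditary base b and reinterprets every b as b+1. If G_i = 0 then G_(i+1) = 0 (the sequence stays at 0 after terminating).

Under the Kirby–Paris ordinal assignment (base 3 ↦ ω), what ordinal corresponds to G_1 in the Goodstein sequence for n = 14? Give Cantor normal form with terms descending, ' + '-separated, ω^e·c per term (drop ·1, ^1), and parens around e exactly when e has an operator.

i=0: 14 = 2^(2 + 1) + 2^2 + 2 (b=2); 2→3: 3^(3 + 1) + 3^3 + 3 = 111; 111−1 = 110
i=1: 110 = 3^(3 + 1) + 3^3 + 2 (b=3); 3→4: 4^(4 + 1) + 4^4 + 2 = 1282; 1282−1 = 1281

ω^(ω + 1) + ω^ω + 2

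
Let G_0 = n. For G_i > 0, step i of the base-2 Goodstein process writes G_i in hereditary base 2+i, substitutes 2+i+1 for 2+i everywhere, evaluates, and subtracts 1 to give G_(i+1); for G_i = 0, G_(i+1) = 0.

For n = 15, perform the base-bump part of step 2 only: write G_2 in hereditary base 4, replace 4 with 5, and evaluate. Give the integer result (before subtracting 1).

i=0: 15 = 2^(2 + 1) + 2^2 + 2 + 1 (b=2); 2→3: 3^(3 + 1) + 3^3 + 3 + 1 = 112; 112−1 = 111
i=1: 111 = 3^(3 + 1) + 3^3 + 3 (b=3); 3→4: 4^(4 + 1) + 4^4 + 4 = 1284; 1284−1 = 1283
i=2: 1283 = 4^(4 + 1) + 4^4 + 3 (b=4); 4→5: 5^(5 + 1) + 5^5 + 3 = 18753; 18753−1 = 18752

18753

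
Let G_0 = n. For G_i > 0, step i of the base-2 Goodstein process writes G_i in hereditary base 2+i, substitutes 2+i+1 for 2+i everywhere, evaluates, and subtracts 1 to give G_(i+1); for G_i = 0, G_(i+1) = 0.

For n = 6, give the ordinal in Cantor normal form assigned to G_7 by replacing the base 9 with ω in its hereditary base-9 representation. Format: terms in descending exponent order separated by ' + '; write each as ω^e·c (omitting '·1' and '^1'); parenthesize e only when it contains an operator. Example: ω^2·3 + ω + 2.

ω^5·5 + ω^4·5 + ω^3·5 + ω^2·5 + ω·5 + 2

[0] 6 ≡ 2^2 + 2 (base 2). Lift 3: 30. −1: 29.
[1] 29 ≡ 3^3 + 2 (base 3). Lift 4: 258. −1: 257.
[2] 257 ≡ 4^4 + 1 (base 4). Lift 5: 3126. −1: 3125.
[3] 3125 ≡ 5^5 (base 5). Lift 6: 46656. −1: 46655.
[4] 46655 ≡ 5·6^5 + 5·6^4 + 5·6^3 + 5·6^2 + 5·6 + 5 (base 6). Lift 7: 98040. −1: 98039.
[5] 98039 ≡ 5·7^5 + 5·7^4 + 5·7^3 + 5·7^2 + 5·7 + 4 (base 7). Lift 8: 187244. −1: 187243.
[6] 187243 ≡ 5·8^5 + 5·8^4 + 5·8^3 + 5·8^2 + 5·8 + 3 (base 8). Lift 9: 332148. −1: 332147.
[7] 332147 ≡ 5·9^5 + 5·9^4 + 5·9^3 + 5·9^2 + 5·9 + 2 (base 9). Lift 10: 555552. −1: 555551.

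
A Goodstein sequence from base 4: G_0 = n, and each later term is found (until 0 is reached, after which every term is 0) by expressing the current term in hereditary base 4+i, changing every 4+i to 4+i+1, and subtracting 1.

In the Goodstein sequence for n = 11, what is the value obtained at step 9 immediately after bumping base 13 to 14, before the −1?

16

11 —HB4→ 2·4 + 3 —bump→ 2·5 + 3 = 13 —(−1)→ 12
12 —HB5→ 2·5 + 2 —bump→ 2·6 + 2 = 14 —(−1)→ 13
13 —HB6→ 2·6 + 1 —bump→ 2·7 + 1 = 15 —(−1)→ 14
14 —HB7→ 2·7 —bump→ 2·8 = 16 —(−1)→ 15
15 —HB8→ 8 + 7 —bump→ 9 + 7 = 16 —(−1)→ 15
15 —HB9→ 9 + 6 —bump→ 10 + 6 = 16 —(−1)→ 15
15 —HB10→ 10 + 5 —bump→ 11 + 5 = 16 —(−1)→ 15
15 —HB11→ 11 + 4 —bump→ 12 + 4 = 16 —(−1)→ 15
15 —HB12→ 12 + 3 —bump→ 13 + 3 = 16 —(−1)→ 15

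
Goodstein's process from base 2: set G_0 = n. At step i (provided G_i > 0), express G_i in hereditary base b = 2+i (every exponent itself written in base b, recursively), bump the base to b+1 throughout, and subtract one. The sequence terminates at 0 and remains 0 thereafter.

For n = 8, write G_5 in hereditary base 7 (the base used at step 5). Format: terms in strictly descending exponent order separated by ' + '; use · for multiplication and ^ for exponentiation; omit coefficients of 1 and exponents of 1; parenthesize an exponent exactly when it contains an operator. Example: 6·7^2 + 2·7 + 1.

2·7^7 + 2·7^2 + 7 + 4

(0) 8|_2 = 2^(2 + 1) ↦ 3^(3 + 1)|_3 = 81 ⇒ 80
(1) 80|_3 = 2·3^3 + 2·3^2 + 2·3 + 2 ↦ 2·4^4 + 2·4^2 + 2·4 + 2|_4 = 554 ⇒ 553
(2) 553|_4 = 2·4^4 + 2·4^2 + 2·4 + 1 ↦ 2·5^5 + 2·5^2 + 2·5 + 1|_5 = 6311 ⇒ 6310
(3) 6310|_5 = 2·5^5 + 2·5^2 + 2·5 ↦ 2·6^6 + 2·6^2 + 2·6|_6 = 93396 ⇒ 93395
(4) 93395|_6 = 2·6^6 + 2·6^2 + 6 + 5 ↦ 2·7^7 + 2·7^2 + 7 + 5|_7 = 1647196 ⇒ 1647195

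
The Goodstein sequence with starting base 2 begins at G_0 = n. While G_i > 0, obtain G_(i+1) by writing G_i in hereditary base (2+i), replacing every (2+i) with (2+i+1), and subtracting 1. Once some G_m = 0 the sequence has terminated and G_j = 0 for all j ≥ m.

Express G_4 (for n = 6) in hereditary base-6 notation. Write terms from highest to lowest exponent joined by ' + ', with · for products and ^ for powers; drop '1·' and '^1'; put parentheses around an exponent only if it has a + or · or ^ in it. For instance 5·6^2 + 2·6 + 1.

5·6^5 + 5·6^4 + 5·6^3 + 5·6^2 + 5·6 + 5

base 2: 6 = 2^2 + 2; at 3: 3^3 + 3 = 30; next = 29
base 3: 29 = 3^3 + 2; at 4: 4^4 + 2 = 258; next = 257
base 4: 257 = 4^4 + 1; at 5: 5^5 + 1 = 3126; next = 3125
base 5: 3125 = 5^5; at 6: 6^6 = 46656; next = 46655
base 6: 46655 = 5·6^5 + 5·6^4 + 5·6^3 + 5·6^2 + 5·6 + 5; at 7: 5·7^5 + 5·7^4 + 5·7^3 + 5·7^2 + 5·7 + 5 = 98040; next = 98039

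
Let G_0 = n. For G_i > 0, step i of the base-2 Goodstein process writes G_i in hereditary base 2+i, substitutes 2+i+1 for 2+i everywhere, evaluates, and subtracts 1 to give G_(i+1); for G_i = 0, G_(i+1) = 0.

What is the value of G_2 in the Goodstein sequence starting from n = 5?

255

(0) 5|_2 = 2^2 + 1 ↦ 3^3 + 1|_3 = 28 ⇒ 27
(1) 27|_3 = 3^3 ↦ 4^4|_4 = 256 ⇒ 255
(2) 255|_4 = 3·4^3 + 3·4^2 + 3·4 + 3 ↦ 3·5^3 + 3·5^2 + 3·5 + 3|_5 = 468 ⇒ 467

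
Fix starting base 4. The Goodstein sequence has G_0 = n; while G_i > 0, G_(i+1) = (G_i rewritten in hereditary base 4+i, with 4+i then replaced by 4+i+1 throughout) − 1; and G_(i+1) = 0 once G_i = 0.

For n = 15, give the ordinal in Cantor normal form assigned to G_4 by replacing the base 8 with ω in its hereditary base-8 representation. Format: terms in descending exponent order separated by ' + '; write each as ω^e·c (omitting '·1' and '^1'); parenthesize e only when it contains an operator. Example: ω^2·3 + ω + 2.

base 4: 15 = 3·4 + 3; at 5: 3·5 + 3 = 18; next = 17
base 5: 17 = 3·5 + 2; at 6: 3·6 + 2 = 20; next = 19
base 6: 19 = 3·6 + 1; at 7: 3·7 + 1 = 22; next = 21
base 7: 21 = 3·7; at 8: 3·8 = 24; next = 23
base 8: 23 = 2·8 + 7; at 9: 2·9 + 7 = 25; next = 24

ω·2 + 7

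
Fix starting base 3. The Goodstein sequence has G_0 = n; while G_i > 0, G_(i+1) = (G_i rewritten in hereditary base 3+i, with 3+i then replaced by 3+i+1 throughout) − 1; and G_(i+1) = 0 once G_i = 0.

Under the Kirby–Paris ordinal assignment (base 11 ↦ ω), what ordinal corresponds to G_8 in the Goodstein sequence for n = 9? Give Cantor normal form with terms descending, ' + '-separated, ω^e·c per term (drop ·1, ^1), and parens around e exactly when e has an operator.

ω·2 + 4

9 —HB3→ 3^2 —bump→ 4^2 = 16 —(−1)→ 15
15 —HB4→ 3·4 + 3 —bump→ 3·5 + 3 = 18 —(−1)→ 17
17 —HB5→ 3·5 + 2 —bump→ 3·6 + 2 = 20 —(−1)→ 19
19 —HB6→ 3·6 + 1 —bump→ 3·7 + 1 = 22 —(−1)→ 21
21 —HB7→ 3·7 —bump→ 3·8 = 24 —(−1)→ 23
23 —HB8→ 2·8 + 7 —bump→ 2·9 + 7 = 25 —(−1)→ 24
24 —HB9→ 2·9 + 6 —bump→ 2·10 + 6 = 26 —(−1)→ 25
25 —HB10→ 2·10 + 5 —bump→ 2·11 + 5 = 27 —(−1)→ 26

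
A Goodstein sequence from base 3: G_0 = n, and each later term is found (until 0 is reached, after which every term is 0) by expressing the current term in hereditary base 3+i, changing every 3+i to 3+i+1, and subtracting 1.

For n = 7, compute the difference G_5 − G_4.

0

(0) 7|_3 = 2·3 + 1 ↦ 2·4 + 1|_4 = 9 ⇒ 8
(1) 8|_4 = 2·4 ↦ 2·5|_5 = 10 ⇒ 9
(2) 9|_5 = 5 + 4 ↦ 6 + 4|_6 = 10 ⇒ 9
(3) 9|_6 = 6 + 3 ↦ 7 + 3|_7 = 10 ⇒ 9
(4) 9|_7 = 7 + 2 ↦ 8 + 2|_8 = 10 ⇒ 9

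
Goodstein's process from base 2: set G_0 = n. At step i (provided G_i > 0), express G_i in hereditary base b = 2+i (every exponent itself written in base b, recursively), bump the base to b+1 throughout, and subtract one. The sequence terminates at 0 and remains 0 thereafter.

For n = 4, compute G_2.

step 0: 4 = 2^2; sub 3 for 2: 3^3; = 27; G_1 = 27−1 = 26
step 1: 26 = 2·3^2 + 2·3 + 2; sub 4 for 3: 2·4^2 + 2·4 + 2; = 42; G_2 = 42−1 = 41

41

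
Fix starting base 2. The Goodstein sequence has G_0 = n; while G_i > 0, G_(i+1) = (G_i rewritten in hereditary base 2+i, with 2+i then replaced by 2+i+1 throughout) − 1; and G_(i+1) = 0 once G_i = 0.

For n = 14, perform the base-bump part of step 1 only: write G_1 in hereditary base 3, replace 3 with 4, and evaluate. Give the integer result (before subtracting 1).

14 —HB2→ 2^(2 + 1) + 2^2 + 2 —bump→ 3^(3 + 1) + 3^3 + 3 = 111 —(−1)→ 110
110 —HB3→ 3^(3 + 1) + 3^3 + 2 —bump→ 4^(4 + 1) + 4^4 + 2 = 1282 —(−1)→ 1281

1282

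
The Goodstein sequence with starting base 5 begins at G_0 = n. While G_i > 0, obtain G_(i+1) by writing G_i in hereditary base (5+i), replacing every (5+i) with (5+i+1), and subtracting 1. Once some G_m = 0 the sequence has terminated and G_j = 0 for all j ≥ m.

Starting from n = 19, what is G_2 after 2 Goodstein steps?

G_0=19  [base 5] 3·5 + 4  →[5↦6]→  3·6 + 4 = 22  −1 ⇒ G_1=21
G_1=21  [base 6] 3·6 + 3  →[6↦7]→  3·7 + 3 = 24  −1 ⇒ G_2=23
G_2=23  [base 7] 3·7 + 2  →[7↦8]→  3·8 + 2 = 26  −1 ⇒ G_3=25

23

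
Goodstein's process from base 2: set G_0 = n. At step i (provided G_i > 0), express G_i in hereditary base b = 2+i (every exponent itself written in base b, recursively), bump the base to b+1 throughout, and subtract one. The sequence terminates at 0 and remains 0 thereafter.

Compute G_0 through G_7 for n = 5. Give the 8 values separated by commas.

5, 27, 255, 467, 775, 1197, 1751, 2454

base 2: 5 = 2^2 + 1; at 3: 3^3 + 1 = 28; next = 27
base 3: 27 = 3^3; at 4: 4^4 = 256; next = 255
base 4: 255 = 3·4^3 + 3·4^2 + 3·4 + 3; at 5: 3·5^3 + 3·5^2 + 3·5 + 3 = 468; next = 467
base 5: 467 = 3·5^3 + 3·5^2 + 3·5 + 2; at 6: 3·6^3 + 3·6^2 + 3·6 + 2 = 776; next = 775
base 6: 775 = 3·6^3 + 3·6^2 + 3·6 + 1; at 7: 3·7^3 + 3·7^2 + 3·7 + 1 = 1198; next = 1197
base 7: 1197 = 3·7^3 + 3·7^2 + 3·7; at 8: 3·8^3 + 3·8^2 + 3·8 = 1752; next = 1751
base 8: 1751 = 3·8^3 + 3·8^2 + 2·8 + 7; at 9: 3·9^3 + 3·9^2 + 2·9 + 7 = 2455; next = 2454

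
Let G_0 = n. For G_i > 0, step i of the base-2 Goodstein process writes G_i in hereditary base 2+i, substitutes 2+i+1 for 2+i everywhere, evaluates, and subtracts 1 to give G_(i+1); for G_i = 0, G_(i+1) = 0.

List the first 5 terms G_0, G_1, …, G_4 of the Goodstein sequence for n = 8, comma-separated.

8 —HB2→ 2^(2 + 1) —bump→ 3^(3 + 1) = 81 —(−1)→ 80
80 —HB3→ 2·3^3 + 2·3^2 + 2·3 + 2 —bump→ 2·4^4 + 2·4^2 + 2·4 + 2 = 554 —(−1)→ 553
553 —HB4→ 2·4^4 + 2·4^2 + 2·4 + 1 —bump→ 2·5^5 + 2·5^2 + 2·5 + 1 = 6311 —(−1)→ 6310
6310 —HB5→ 2·5^5 + 2·5^2 + 2·5 —bump→ 2·6^6 + 2·6^2 + 2·6 = 93396 —(−1)→ 93395

8, 80, 553, 6310, 93395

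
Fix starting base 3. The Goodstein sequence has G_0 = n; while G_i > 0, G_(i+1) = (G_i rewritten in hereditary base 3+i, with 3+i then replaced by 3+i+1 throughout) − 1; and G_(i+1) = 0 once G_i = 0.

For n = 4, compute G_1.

4

[0] 4 ≡ 3 + 1 (base 3). Lift 4: 5. −1: 4.
[1] 4 ≡ 4 (base 4). Lift 5: 5. −1: 4.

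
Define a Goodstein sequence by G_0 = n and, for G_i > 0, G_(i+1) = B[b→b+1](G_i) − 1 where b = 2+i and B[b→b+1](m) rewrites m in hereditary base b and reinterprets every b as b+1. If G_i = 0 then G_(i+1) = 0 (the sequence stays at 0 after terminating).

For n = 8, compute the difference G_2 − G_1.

473

8 —HB2→ 2^(2 + 1) —bump→ 3^(3 + 1) = 81 —(−1)→ 80
80 —HB3→ 2·3^3 + 2·3^2 + 2·3 + 2 —bump→ 2·4^4 + 2·4^2 + 2·4 + 2 = 554 —(−1)→ 553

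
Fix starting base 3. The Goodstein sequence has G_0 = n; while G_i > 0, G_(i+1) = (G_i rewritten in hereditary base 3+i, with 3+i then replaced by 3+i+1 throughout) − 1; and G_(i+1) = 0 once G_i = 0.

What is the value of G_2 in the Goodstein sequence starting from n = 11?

11 —HB3→ 3^2 + 2 —bump→ 4^2 + 2 = 18 —(−1)→ 17
17 —HB4→ 4^2 + 1 —bump→ 5^2 + 1 = 26 —(−1)→ 25

25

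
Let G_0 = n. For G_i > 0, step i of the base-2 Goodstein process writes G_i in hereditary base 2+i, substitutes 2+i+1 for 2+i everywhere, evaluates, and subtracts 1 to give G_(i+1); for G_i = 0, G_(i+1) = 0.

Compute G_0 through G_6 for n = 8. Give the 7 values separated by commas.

base 2: 8 = 2^(2 + 1); at 3: 3^(3 + 1) = 81; next = 80
base 3: 80 = 2·3^3 + 2·3^2 + 2·3 + 2; at 4: 2·4^4 + 2·4^2 + 2·4 + 2 = 554; next = 553
base 4: 553 = 2·4^4 + 2·4^2 + 2·4 + 1; at 5: 2·5^5 + 2·5^2 + 2·5 + 1 = 6311; next = 6310
base 5: 6310 = 2·5^5 + 2·5^2 + 2·5; at 6: 2·6^6 + 2·6^2 + 2·6 = 93396; next = 93395
base 6: 93395 = 2·6^6 + 2·6^2 + 6 + 5; at 7: 2·7^7 + 2·7^2 + 7 + 5 = 1647196; next = 1647195
base 7: 1647195 = 2·7^7 + 2·7^2 + 7 + 4; at 8: 2·8^8 + 2·8^2 + 8 + 4 = 33554572; next = 33554571

8, 80, 553, 6310, 93395, 1647195, 33554571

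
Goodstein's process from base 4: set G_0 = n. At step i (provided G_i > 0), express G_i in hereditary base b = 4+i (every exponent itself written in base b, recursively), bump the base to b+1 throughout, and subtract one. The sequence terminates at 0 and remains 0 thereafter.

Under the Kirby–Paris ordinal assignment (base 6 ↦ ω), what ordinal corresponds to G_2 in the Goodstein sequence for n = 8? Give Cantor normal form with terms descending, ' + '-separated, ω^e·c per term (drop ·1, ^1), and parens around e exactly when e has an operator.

[0] 8 ≡ 2·4 (base 4). Lift 5: 10. −1: 9.
[1] 9 ≡ 5 + 4 (base 5). Lift 6: 10. −1: 9.
[2] 9 ≡ 6 + 3 (base 6). Lift 7: 10. −1: 9.

ω + 3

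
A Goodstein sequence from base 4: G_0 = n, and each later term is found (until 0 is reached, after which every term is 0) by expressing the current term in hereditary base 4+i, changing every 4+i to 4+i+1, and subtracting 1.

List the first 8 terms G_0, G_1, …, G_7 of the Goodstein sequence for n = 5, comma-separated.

G_0 = 5. HB_4(5) = 4 + 1. Bump = 6. G_1 = 5.
G_1 = 5. HB_5(5) = 5. Bump = 6. G_2 = 5.
G_2 = 5. HB_6(5) = 5. Bump = 5. G_3 = 4.
G_3 = 4. HB_7(4) = 4. Bump = 4. G_4 = 3.
G_4 = 3. HB_8(3) = 3. Bump = 3. G_5 = 2.
G_5 = 2. HB_9(2) = 2. Bump = 2. G_6 = 1.
G_6 = 1. HB_10(1) = 1. Bump = 1. G_7 = 0.

5, 5, 5, 4, 3, 2, 1, 0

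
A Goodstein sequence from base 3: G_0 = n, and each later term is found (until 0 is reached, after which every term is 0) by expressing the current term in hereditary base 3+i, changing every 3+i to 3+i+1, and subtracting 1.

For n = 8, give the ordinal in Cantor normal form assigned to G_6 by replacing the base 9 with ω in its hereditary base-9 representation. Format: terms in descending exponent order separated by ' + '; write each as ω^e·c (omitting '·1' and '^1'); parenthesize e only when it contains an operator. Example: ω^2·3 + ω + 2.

ω + 2

8 —HB3→ 2·3 + 2 —bump→ 2·4 + 2 = 10 —(−1)→ 9
9 —HB4→ 2·4 + 1 —bump→ 2·5 + 1 = 11 —(−1)→ 10
10 —HB5→ 2·5 —bump→ 2·6 = 12 —(−1)→ 11
11 —HB6→ 6 + 5 —bump→ 7 + 5 = 12 —(−1)→ 11
11 —HB7→ 7 + 4 —bump→ 8 + 4 = 12 —(−1)→ 11
11 —HB8→ 8 + 3 —bump→ 9 + 3 = 12 —(−1)→ 11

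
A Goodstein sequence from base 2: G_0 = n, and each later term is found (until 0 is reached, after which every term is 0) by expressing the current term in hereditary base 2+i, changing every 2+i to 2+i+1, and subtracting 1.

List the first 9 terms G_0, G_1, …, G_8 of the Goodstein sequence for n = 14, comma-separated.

14, 110, 1281, 18750, 326591, 5862840, 134404971, 3487116548, 100000555551

G_0 = 14. HB_2(14) = 2^(2 + 1) + 2^2 + 2. Bump = 111. G_1 = 110.
G_1 = 110. HB_3(110) = 3^(3 + 1) + 3^3 + 2. Bump = 1282. G_2 = 1281.
G_2 = 1281. HB_4(1281) = 4^(4 + 1) + 4^4 + 1. Bump = 18751. G_3 = 18750.
G_3 = 18750. HB_5(18750) = 5^(5 + 1) + 5^5. Bump = 326592. G_4 = 326591.
G_4 = 326591. HB_6(326591) = 6^(6 + 1) + 5·6^5 + 5·6^4 + 5·6^3 + 5·6^2 + 5·6 + 5. Bump = 5862841. G_5 = 5862840.
G_5 = 5862840. HB_7(5862840) = 7^(7 + 1) + 5·7^5 + 5·7^4 + 5·7^3 + 5·7^2 + 5·7 + 4. Bump = 134404972. G_6 = 134404971.
G_6 = 134404971. HB_8(134404971) = 8^(8 + 1) + 5·8^5 + 5·8^4 + 5·8^3 + 5·8^2 + 5·8 + 3. Bump = 3487116549. G_7 = 3487116548.
G_7 = 3487116548. HB_9(3487116548) = 9^(9 + 1) + 5·9^5 + 5·9^4 + 5·9^3 + 5·9^2 + 5·9 + 2. Bump = 100000555552. G_8 = 100000555551.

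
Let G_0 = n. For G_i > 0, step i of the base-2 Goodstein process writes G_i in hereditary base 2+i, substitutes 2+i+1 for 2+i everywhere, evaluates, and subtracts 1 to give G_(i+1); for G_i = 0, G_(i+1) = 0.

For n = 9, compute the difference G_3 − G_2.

G_0 = 9. HB_2(9) = 2^(2 + 1) + 1. Bump = 82. G_1 = 81.
G_1 = 81. HB_3(81) = 3^(3 + 1). Bump = 1024. G_2 = 1023.
G_2 = 1023. HB_4(1023) = 3·4^4 + 3·4^3 + 3·4^2 + 3·4 + 3. Bump = 9843. G_3 = 9842.

8819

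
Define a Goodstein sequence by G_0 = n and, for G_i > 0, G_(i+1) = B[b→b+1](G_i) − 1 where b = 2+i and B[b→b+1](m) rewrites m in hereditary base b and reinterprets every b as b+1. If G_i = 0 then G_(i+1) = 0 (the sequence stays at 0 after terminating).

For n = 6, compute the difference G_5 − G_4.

51384

base 2: 6 = 2^2 + 2; at 3: 3^3 + 3 = 30; next = 29
base 3: 29 = 3^3 + 2; at 4: 4^4 + 2 = 258; next = 257
base 4: 257 = 4^4 + 1; at 5: 5^5 + 1 = 3126; next = 3125
base 5: 3125 = 5^5; at 6: 6^6 = 46656; next = 46655
base 6: 46655 = 5·6^5 + 5·6^4 + 5·6^3 + 5·6^2 + 5·6 + 5; at 7: 5·7^5 + 5·7^4 + 5·7^3 + 5·7^2 + 5·7 + 5 = 98040; next = 98039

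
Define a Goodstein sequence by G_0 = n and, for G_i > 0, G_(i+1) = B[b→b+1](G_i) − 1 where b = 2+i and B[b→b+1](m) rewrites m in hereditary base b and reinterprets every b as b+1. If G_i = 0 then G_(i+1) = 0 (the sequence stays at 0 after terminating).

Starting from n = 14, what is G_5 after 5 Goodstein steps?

14 —HB2→ 2^(2 + 1) + 2^2 + 2 —bump→ 3^(3 + 1) + 3^3 + 3 = 111 —(−1)→ 110
110 —HB3→ 3^(3 + 1) + 3^3 + 2 —bump→ 4^(4 + 1) + 4^4 + 2 = 1282 —(−1)→ 1281
1281 —HB4→ 4^(4 + 1) + 4^4 + 1 —bump→ 5^(5 + 1) + 5^5 + 1 = 18751 —(−1)→ 18750
18750 —HB5→ 5^(5 + 1) + 5^5 —bump→ 6^(6 + 1) + 6^6 = 326592 —(−1)→ 326591
326591 —HB6→ 6^(6 + 1) + 5·6^5 + 5·6^4 + 5·6^3 + 5·6^2 + 5·6 + 5 —bump→ 7^(7 + 1) + 5·7^5 + 5·7^4 + 5·7^3 + 5·7^2 + 5·7 + 5 = 5862841 —(−1)→ 5862840
5862840 —HB7→ 7^(7 + 1) + 5·7^5 + 5·7^4 + 5·7^3 + 5·7^2 + 5·7 + 4 —bump→ 8^(8 + 1) + 5·8^5 + 5·8^4 + 5·8^3 + 5·8^2 + 5·8 + 4 = 134404972 —(−1)→ 134404971

5862840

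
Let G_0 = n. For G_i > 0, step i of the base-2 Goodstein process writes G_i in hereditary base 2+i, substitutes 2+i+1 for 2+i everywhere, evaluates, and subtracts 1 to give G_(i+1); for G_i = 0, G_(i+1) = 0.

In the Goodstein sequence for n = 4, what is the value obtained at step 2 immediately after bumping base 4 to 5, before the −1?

step 0: 4 = 2^2; sub 3 for 2: 3^3; = 27; G_1 = 27−1 = 26
step 1: 26 = 2·3^2 + 2·3 + 2; sub 4 for 3: 2·4^2 + 2·4 + 2; = 42; G_2 = 42−1 = 41
step 2: 41 = 2·4^2 + 2·4 + 1; sub 5 for 4: 2·5^2 + 2·5 + 1; = 61; G_3 = 61−1 = 60

61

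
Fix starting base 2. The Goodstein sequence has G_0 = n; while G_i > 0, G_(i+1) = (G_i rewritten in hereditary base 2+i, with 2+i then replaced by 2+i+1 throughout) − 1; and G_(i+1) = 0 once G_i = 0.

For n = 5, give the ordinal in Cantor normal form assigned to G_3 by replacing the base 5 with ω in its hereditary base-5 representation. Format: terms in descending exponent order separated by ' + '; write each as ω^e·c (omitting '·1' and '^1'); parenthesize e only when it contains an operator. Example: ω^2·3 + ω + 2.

ω^3·3 + ω^2·3 + ω·3 + 2

G_0=5  [base 2] 2^2 + 1  →[2↦3]→  3^3 + 1 = 28  −1 ⇒ G_1=27
G_1=27  [base 3] 3^3  →[3↦4]→  4^4 = 256  −1 ⇒ G_2=255
G_2=255  [base 4] 3·4^3 + 3·4^2 + 3·4 + 3  →[4↦5]→  3·5^3 + 3·5^2 + 3·5 + 3 = 468  −1 ⇒ G_3=467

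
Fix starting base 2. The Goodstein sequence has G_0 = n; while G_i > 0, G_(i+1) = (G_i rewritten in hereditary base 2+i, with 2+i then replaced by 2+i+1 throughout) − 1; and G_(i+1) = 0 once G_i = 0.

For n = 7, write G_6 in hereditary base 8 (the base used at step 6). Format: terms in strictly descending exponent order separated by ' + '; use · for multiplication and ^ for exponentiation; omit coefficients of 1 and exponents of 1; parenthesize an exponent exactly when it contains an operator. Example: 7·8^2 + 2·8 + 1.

(0) 7|_2 = 2^2 + 2 + 1 ↦ 3^3 + 3 + 1|_3 = 31 ⇒ 30
(1) 30|_3 = 3^3 + 3 ↦ 4^4 + 4|_4 = 260 ⇒ 259
(2) 259|_4 = 4^4 + 3 ↦ 5^5 + 3|_5 = 3128 ⇒ 3127
(3) 3127|_5 = 5^5 + 2 ↦ 6^6 + 2|_6 = 46658 ⇒ 46657
(4) 46657|_6 = 6^6 + 1 ↦ 7^7 + 1|_7 = 823544 ⇒ 823543
(5) 823543|_7 = 7^7 ↦ 8^8|_8 = 16777216 ⇒ 16777215
(6) 16777215|_8 = 7·8^7 + 7·8^6 + 7·8^5 + 7·8^4 + 7·8^3 + 7·8^2 + 7·8 + 7 ↦ 7·9^7 + 7·9^6 + 7·9^5 + 7·9^4 + 7·9^3 + 7·9^2 + 7·9 + 7|_9 = 37665880 ⇒ 37665879

7·8^7 + 7·8^6 + 7·8^5 + 7·8^4 + 7·8^3 + 7·8^2 + 7·8 + 7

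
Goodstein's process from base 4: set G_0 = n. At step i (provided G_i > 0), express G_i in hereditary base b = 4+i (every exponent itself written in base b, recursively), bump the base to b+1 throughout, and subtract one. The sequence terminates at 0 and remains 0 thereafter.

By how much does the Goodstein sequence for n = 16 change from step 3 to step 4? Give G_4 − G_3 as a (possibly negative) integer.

i=0: 16 = 4^2 (b=4); 4→5: 5^2 = 25; 25−1 = 24
i=1: 24 = 4·5 + 4 (b=5); 5→6: 4·6 + 4 = 28; 28−1 = 27
i=2: 27 = 4·6 + 3 (b=6); 6→7: 4·7 + 3 = 31; 31−1 = 30
i=3: 30 = 4·7 + 2 (b=7); 7→8: 4·8 + 2 = 34; 34−1 = 33

3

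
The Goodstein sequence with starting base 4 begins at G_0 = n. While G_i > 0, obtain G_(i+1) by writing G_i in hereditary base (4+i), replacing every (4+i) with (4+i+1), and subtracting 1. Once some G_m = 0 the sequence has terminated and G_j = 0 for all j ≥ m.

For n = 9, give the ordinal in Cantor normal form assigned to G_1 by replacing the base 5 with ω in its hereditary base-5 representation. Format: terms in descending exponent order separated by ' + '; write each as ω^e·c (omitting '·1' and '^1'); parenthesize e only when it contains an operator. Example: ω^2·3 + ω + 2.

9 —HB4→ 2·4 + 1 —bump→ 2·5 + 1 = 11 —(−1)→ 10
10 —HB5→ 2·5 —bump→ 2·6 = 12 —(−1)→ 11

ω·2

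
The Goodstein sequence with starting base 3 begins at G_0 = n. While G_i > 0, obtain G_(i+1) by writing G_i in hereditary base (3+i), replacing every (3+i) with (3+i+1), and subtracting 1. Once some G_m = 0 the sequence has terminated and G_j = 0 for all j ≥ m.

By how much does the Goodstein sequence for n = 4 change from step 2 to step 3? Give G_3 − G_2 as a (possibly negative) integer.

base 3: 4 = 3 + 1; at 4: 4 + 1 = 5; next = 4
base 4: 4 = 4; at 5: 5 = 5; next = 4
base 5: 4 = 4; at 6: 4 = 4; next = 3

-1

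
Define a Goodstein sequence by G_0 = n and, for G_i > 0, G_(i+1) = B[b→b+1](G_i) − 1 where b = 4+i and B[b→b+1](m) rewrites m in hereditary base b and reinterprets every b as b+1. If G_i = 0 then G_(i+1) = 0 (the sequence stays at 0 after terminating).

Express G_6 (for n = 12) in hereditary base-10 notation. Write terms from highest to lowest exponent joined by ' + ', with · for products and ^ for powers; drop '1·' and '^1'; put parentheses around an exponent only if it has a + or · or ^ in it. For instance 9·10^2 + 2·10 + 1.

10 + 9

G_0 = 12. HB_4(12) = 3·4. Bump = 15. G_1 = 14.
G_1 = 14. HB_5(14) = 2·5 + 4. Bump = 16. G_2 = 15.
G_2 = 15. HB_6(15) = 2·6 + 3. Bump = 17. G_3 = 16.
G_3 = 16. HB_7(16) = 2·7 + 2. Bump = 18. G_4 = 17.
G_4 = 17. HB_8(17) = 2·8 + 1. Bump = 19. G_5 = 18.
G_5 = 18. HB_9(18) = 2·9. Bump = 20. G_6 = 19.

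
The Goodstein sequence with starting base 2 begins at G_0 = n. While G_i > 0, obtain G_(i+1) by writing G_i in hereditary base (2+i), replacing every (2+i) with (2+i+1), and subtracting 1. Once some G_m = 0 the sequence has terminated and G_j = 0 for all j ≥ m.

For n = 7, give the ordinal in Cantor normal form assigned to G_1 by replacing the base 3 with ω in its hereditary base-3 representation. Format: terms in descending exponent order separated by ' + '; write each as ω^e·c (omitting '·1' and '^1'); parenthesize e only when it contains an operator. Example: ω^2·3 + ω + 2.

ω^ω + ω

(0) 7|_2 = 2^2 + 2 + 1 ↦ 3^3 + 3 + 1|_3 = 31 ⇒ 30
(1) 30|_3 = 3^3 + 3 ↦ 4^4 + 4|_4 = 260 ⇒ 259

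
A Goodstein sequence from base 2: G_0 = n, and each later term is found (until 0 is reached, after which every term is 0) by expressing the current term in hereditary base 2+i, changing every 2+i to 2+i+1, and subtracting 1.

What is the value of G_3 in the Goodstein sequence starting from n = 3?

G_0=3  [base 2] 2 + 1  →[2↦3]→  3 + 1 = 4  −1 ⇒ G_1=3
G_1=3  [base 3] 3  →[3↦4]→  4 = 4  −1 ⇒ G_2=3
G_2=3  [base 4] 3  →[4↦5]→  3 = 3  −1 ⇒ G_3=2
G_3=2  [base 5] 2  →[5↦6]→  2 = 2  −1 ⇒ G_4=1

2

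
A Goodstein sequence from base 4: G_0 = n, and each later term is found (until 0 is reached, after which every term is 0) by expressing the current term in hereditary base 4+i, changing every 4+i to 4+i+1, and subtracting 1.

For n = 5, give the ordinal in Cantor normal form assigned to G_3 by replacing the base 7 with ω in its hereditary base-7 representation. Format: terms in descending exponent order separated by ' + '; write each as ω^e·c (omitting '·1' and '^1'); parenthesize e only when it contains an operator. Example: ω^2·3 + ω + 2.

5 —HB4→ 4 + 1 —bump→ 5 + 1 = 6 —(−1)→ 5
5 —HB5→ 5 —bump→ 6 = 6 —(−1)→ 5
5 —HB6→ 5 —bump→ 5 = 5 —(−1)→ 4

4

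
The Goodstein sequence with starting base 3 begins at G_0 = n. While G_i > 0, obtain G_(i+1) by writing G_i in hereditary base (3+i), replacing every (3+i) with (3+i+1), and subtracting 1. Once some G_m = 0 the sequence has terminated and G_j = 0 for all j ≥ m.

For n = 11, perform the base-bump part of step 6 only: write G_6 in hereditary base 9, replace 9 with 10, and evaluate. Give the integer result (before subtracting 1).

52

[0] 11 ≡ 3^2 + 2 (base 3). Lift 4: 18. −1: 17.
[1] 17 ≡ 4^2 + 1 (base 4). Lift 5: 26. −1: 25.
[2] 25 ≡ 5^2 (base 5). Lift 6: 36. −1: 35.
[3] 35 ≡ 5·6 + 5 (base 6). Lift 7: 40. −1: 39.
[4] 39 ≡ 5·7 + 4 (base 7). Lift 8: 44. −1: 43.
[5] 43 ≡ 5·8 + 3 (base 8). Lift 9: 48. −1: 47.
[6] 47 ≡ 5·9 + 2 (base 9). Lift 10: 52. −1: 51.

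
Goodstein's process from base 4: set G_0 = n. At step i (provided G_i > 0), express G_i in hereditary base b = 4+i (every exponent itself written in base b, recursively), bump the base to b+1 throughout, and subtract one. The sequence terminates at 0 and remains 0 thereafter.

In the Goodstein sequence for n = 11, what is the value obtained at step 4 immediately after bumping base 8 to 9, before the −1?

[0] 11 ≡ 2·4 + 3 (base 4). Lift 5: 13. −1: 12.
[1] 12 ≡ 2·5 + 2 (base 5). Lift 6: 14. −1: 13.
[2] 13 ≡ 2·6 + 1 (base 6). Lift 7: 15. −1: 14.
[3] 14 ≡ 2·7 (base 7). Lift 8: 16. −1: 15.
[4] 15 ≡ 8 + 7 (base 8). Lift 9: 16. −1: 15.

16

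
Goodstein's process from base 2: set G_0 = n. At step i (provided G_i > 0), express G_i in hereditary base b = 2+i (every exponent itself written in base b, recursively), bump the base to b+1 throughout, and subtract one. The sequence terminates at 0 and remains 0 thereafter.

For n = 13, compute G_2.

1279

G_0=13  [base 2] 2^(2 + 1) + 2^2 + 1  →[2↦3]→  3^(3 + 1) + 3^3 + 1 = 109  −1 ⇒ G_1=108
G_1=108  [base 3] 3^(3 + 1) + 3^3  →[3↦4]→  4^(4 + 1) + 4^4 = 1280  −1 ⇒ G_2=1279
G_2=1279  [base 4] 4^(4 + 1) + 3·4^3 + 3·4^2 + 3·4 + 3  →[4↦5]→  5^(5 + 1) + 3·5^3 + 3·5^2 + 3·5 + 3 = 16093  −1 ⇒ G_3=16092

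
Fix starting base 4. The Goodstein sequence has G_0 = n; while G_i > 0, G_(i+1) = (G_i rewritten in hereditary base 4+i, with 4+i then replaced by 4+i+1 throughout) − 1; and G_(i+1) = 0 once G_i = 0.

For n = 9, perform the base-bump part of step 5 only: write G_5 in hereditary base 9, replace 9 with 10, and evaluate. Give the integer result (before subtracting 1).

12

G_0 = 9. HB_4(9) = 2·4 + 1. Bump = 11. G_1 = 10.
G_1 = 10. HB_5(10) = 2·5. Bump = 12. G_2 = 11.
G_2 = 11. HB_6(11) = 6 + 5. Bump = 12. G_3 = 11.
G_3 = 11. HB_7(11) = 7 + 4. Bump = 12. G_4 = 11.
G_4 = 11. HB_8(11) = 8 + 3. Bump = 12. G_5 = 11.
G_5 = 11. HB_9(11) = 9 + 2. Bump = 12. G_6 = 11.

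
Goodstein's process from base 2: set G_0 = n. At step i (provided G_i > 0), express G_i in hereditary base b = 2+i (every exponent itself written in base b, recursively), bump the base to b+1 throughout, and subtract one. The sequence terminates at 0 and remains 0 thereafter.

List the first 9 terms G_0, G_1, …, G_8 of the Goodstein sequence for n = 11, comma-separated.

11, 84, 1027, 15627, 279937, 5764801, 134217727, 2749609302, 70077777775

[0] 11 ≡ 2^(2 + 1) + 2 + 1 (base 2). Lift 3: 85. −1: 84.
[1] 84 ≡ 3^(3 + 1) + 3 (base 3). Lift 4: 1028. −1: 1027.
[2] 1027 ≡ 4^(4 + 1) + 3 (base 4). Lift 5: 15628. −1: 15627.
[3] 15627 ≡ 5^(5 + 1) + 2 (base 5). Lift 6: 279938. −1: 279937.
[4] 279937 ≡ 6^(6 + 1) + 1 (base 6). Lift 7: 5764802. −1: 5764801.
[5] 5764801 ≡ 7^(7 + 1) (base 7). Lift 8: 134217728. −1: 134217727.
[6] 134217727 ≡ 7·8^8 + 7·8^7 + 7·8^6 + 7·8^5 + 7·8^4 + 7·8^3 + 7·8^2 + 7·8 + 7 (base 8). Lift 9: 2749609303. −1: 2749609302.
[7] 2749609302 ≡ 7·9^9 + 7·9^7 + 7·9^6 + 7·9^5 + 7·9^4 + 7·9^3 + 7·9^2 + 7·9 + 6 (base 9). Lift 10: 70077777776. −1: 70077777775.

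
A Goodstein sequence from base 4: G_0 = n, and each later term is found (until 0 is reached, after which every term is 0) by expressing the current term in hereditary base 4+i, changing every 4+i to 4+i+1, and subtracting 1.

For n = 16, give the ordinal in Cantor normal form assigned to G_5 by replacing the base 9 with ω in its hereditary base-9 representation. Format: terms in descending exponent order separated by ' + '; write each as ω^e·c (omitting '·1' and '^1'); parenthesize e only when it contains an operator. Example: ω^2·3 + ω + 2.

i=0: 16 = 4^2 (b=4); 4→5: 5^2 = 25; 25−1 = 24
i=1: 24 = 4·5 + 4 (b=5); 5→6: 4·6 + 4 = 28; 28−1 = 27
i=2: 27 = 4·6 + 3 (b=6); 6→7: 4·7 + 3 = 31; 31−1 = 30
i=3: 30 = 4·7 + 2 (b=7); 7→8: 4·8 + 2 = 34; 34−1 = 33
i=4: 33 = 4·8 + 1 (b=8); 8→9: 4·9 + 1 = 37; 37−1 = 36
i=5: 36 = 4·9 (b=9); 9→10: 4·10 = 40; 40−1 = 39

ω·4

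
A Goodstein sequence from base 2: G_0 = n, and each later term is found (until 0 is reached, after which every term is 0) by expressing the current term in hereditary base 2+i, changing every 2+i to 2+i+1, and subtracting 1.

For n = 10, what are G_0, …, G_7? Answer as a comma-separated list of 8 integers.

10, 83, 1025, 15625, 279935, 4215754, 84073323, 1937434592

G_0=10  [base 2] 2^(2 + 1) + 2  →[2↦3]→  3^(3 + 1) + 3 = 84  −1 ⇒ G_1=83
G_1=83  [base 3] 3^(3 + 1) + 2  →[3↦4]→  4^(4 + 1) + 2 = 1026  −1 ⇒ G_2=1025
G_2=1025  [base 4] 4^(4 + 1) + 1  →[4↦5]→  5^(5 + 1) + 1 = 15626  −1 ⇒ G_3=15625
G_3=15625  [base 5] 5^(5 + 1)  →[5↦6]→  6^(6 + 1) = 279936  −1 ⇒ G_4=279935
G_4=279935  [base 6] 5·6^6 + 5·6^5 + 5·6^4 + 5·6^3 + 5·6^2 + 5·6 + 5  →[6↦7]→  5·7^7 + 5·7^5 + 5·7^4 + 5·7^3 + 5·7^2 + 5·7 + 5 = 4215755  −1 ⇒ G_5=4215754
G_5=4215754  [base 7] 5·7^7 + 5·7^5 + 5·7^4 + 5·7^3 + 5·7^2 + 5·7 + 4  →[7↦8]→  5·8^8 + 5·8^5 + 5·8^4 + 5·8^3 + 5·8^2 + 5·8 + 4 = 84073324  −1 ⇒ G_6=84073323
G_6=84073323  [base 8] 5·8^8 + 5·8^5 + 5·8^4 + 5·8^3 + 5·8^2 + 5·8 + 3  →[8↦9]→  5·9^9 + 5·9^5 + 5·9^4 + 5·9^3 + 5·9^2 + 5·9 + 3 = 1937434593  −1 ⇒ G_7=1937434592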